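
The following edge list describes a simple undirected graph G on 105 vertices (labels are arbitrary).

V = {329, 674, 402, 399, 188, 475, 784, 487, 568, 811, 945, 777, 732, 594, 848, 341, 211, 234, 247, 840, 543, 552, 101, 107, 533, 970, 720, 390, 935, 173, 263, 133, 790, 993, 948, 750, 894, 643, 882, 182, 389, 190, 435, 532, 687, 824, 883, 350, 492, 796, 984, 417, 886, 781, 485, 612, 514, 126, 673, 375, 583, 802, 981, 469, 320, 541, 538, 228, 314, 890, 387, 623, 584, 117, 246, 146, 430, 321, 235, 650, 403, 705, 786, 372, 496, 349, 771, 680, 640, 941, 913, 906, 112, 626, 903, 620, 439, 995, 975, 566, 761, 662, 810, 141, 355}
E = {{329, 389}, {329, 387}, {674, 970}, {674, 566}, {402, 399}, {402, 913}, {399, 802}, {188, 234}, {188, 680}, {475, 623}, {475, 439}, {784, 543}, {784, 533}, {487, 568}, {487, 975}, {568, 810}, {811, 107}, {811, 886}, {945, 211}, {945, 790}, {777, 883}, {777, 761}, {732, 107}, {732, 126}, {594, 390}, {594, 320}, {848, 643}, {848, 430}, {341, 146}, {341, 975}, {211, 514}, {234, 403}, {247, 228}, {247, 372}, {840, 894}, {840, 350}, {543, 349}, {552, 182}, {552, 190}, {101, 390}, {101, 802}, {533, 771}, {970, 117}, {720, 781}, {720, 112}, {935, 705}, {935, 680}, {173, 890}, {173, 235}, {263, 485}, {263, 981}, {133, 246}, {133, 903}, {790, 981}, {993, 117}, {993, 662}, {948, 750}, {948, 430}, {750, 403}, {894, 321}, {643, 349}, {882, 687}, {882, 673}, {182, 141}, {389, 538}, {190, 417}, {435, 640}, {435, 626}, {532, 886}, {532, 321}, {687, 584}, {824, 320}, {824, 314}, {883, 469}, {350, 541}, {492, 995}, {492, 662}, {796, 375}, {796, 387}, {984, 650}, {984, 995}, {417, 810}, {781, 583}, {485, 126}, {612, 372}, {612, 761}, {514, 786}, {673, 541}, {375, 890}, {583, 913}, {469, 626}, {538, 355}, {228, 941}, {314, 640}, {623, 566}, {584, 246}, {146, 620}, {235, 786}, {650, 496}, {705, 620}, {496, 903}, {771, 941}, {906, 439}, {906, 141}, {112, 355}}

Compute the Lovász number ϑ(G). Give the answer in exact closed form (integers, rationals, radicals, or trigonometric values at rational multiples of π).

105*cos(pi/105)/(cos(pi/105) + 1)

Vertex 894 has 2 neighbors: 840, 321.
Vertex 626 has 2 neighbors: 435, 469.
deg(182) = 2; N(182) = {552, 141}.
deg(786) = 2; N(786) = {514, 235}.
Every vertex has degree 2 (N=105); this is C_{105}, the 105-cycle.
The 53 distinct eigenvalues: [2.0, 1.99642, 1.98569, 1.96786, 1.94298, 1.91115, 1.87247, 1.82709, 1.77517, 1.7169, 1.65248, 1.58214, 1.50614, 1.42475, 1.33826, 1.24698, 1.15123, 1.05137, 0.94774, 0.84071, 0.73068, 0.61803, 0.50317, 0.38651, 0.26847, 0.14946, 0.02992, -0.08973, -0.20906, -0.32764, -0.44504, -0.56085, -0.67466, -0.78605, -0.89463, -1.0, -1.10179, -1.19964, -1.2932, -1.38213, -1.4661, -1.54483, -1.61803, -1.68544, -1.74682, -1.80194, -1.85061, -1.89265, -1.92793, -1.9563, -1.97766, -1.99195, -1.9991].
−105·(-2*cos(pi/105)) / ((2)−(-2*cos(pi/105))) = 105*cos(pi/105)/(cos(pi/105) + 1) = ϑ(G).
ϑ(G) ≈ 52.488248718.
Sandwich: α(G)=52 ≤ ϑ(G)=105*cos(pi/105)/(cos(pi/105) + 1) ≤ χ(Ḡ)=53 (both strict).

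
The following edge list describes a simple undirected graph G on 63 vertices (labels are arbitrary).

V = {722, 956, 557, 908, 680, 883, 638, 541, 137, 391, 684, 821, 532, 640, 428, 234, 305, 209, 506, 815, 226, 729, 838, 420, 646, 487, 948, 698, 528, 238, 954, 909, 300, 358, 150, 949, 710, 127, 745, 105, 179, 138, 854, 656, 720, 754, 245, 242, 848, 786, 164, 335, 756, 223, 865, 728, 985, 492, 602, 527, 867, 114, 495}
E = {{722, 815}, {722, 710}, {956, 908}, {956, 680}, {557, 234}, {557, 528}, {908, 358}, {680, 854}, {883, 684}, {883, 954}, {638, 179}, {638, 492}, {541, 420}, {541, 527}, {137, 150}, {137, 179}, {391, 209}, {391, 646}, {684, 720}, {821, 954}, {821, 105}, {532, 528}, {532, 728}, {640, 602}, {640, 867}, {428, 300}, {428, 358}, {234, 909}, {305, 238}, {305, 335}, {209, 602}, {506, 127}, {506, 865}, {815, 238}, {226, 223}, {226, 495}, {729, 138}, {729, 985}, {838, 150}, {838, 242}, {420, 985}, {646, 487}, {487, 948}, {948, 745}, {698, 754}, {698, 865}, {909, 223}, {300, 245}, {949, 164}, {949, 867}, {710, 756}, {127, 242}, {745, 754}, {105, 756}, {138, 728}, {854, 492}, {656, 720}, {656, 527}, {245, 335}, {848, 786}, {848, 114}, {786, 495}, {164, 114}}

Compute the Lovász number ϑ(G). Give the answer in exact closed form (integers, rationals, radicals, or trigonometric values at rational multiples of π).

N(305) = {238, 335}, |N(305)| = 2.
N(956) = {908, 680}, |N(956)| = 2.
deg(985) = 2; N(985) = {729, 420}.
Vertex 684 has 2 neighbors: 883, 720.
Regular of degree 2 on 63 vertices: connected 2-regular on 63 ⇒ C_{63}.
The 32 distinct eigenvalues: [2.0, 1.990062, 1.960345, 1.911146, 1.842952, 1.756443, 1.652478, 1.532089, 1.396474, 1.24698, 1.085093, 0.912421, 0.730682, 0.541681, 0.347296, 0.14946, -0.049861, -0.248687, -0.445042, -0.636973, -0.822574, -1.0, -1.167487, -1.323372, -1.466104, -1.594265, -1.706582, -1.801938, -1.879385, -1.938155, -1.977662, -1.997514].
−63·(-2*cos(pi/63)) / ((2)−(-2*cos(pi/63))) = 63*cos(pi/63)/(cos(pi/63) + 1) = ϑ(G).
≈ 31.480409 (to 6 d.p.).
Check 31 ≤ 63*cos(pi/63)/(cos(pi/63) + 1) ≤ 32: both strict.

63*cos(pi/63)/(cos(pi/63) + 1)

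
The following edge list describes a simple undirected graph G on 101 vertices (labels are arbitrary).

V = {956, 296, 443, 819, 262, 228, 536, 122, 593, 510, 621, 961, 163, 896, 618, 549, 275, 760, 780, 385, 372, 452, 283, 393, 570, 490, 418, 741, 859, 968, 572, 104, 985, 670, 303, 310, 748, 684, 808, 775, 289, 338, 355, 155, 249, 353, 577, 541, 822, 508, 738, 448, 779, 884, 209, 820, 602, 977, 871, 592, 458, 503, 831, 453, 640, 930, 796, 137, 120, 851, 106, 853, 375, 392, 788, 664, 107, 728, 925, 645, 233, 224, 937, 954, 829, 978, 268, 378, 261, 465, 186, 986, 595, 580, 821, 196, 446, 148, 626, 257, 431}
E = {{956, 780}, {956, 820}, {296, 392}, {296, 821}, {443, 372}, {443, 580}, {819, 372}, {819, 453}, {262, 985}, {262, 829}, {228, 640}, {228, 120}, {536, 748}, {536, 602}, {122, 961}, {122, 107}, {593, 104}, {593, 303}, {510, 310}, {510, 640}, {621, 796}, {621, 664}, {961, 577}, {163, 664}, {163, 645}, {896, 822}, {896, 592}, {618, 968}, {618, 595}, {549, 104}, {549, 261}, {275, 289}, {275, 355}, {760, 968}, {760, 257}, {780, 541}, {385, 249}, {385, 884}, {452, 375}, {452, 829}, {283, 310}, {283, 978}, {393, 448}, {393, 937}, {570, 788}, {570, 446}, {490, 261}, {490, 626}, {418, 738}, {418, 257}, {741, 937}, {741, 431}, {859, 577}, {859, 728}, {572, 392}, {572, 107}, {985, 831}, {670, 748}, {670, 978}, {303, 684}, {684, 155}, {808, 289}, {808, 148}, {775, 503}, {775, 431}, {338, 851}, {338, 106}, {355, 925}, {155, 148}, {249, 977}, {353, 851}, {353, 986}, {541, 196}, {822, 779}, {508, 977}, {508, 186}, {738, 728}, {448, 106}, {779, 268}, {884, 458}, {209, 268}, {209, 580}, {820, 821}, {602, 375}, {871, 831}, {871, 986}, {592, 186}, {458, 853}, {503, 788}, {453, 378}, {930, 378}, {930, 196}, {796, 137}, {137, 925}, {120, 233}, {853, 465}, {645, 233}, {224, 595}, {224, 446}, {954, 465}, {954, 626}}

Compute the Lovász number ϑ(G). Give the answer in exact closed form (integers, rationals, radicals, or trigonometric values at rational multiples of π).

N(448) = {393, 106}, |N(448)| = 2.
deg(595) = 2; N(595) = {618, 224}.
N(670) = {748, 978}, |N(670)| = 2.
deg(829) = 2; N(829) = {262, 452}.
101-vertex 2-regular graph: this is C_{101}, the 101-cycle.
spec(A) ≈ [2.0, 1.996131, 1.98454, 1.96527, 1.938398, 1.904026, 1.862288, 1.813345, 1.757387, 1.694629, 1.625316, 1.549714, 1.468117, 1.38084, 1.288221, 1.190618, 1.088408, 0.981988, 0.871769, 0.758177, 0.641652, 0.522644, 0.401614, 0.279031, 0.155368, 0.031104, -0.093281, -0.217304, -0.340487, -0.462353, -0.582429, -0.700253, -0.815367, -0.927327, -1.035699, -1.140065, -1.240019, -1.335176, -1.425168, -1.509646, -1.588283, -1.660776, -1.726843, -1.78623, -1.838706, -1.884069, -1.922142, -1.952779, -1.975861, -1.991299, -1.999033] (distinct, 6 d.p.).
λ_max=2, λ_min=-2*cos(pi/101); ϑ = −101·λ_min/(λ_max−λ_min) = 101*cos(pi/101)/(cos(pi/101) + 1).
≈ 50.487783 (to 6 d.p.).
α=50, χ(Ḡ)=51; ϑ=101*cos(pi/101)/(cos(pi/101) + 1) lies between (both strict).

101*cos(pi/101)/(cos(pi/101) + 1)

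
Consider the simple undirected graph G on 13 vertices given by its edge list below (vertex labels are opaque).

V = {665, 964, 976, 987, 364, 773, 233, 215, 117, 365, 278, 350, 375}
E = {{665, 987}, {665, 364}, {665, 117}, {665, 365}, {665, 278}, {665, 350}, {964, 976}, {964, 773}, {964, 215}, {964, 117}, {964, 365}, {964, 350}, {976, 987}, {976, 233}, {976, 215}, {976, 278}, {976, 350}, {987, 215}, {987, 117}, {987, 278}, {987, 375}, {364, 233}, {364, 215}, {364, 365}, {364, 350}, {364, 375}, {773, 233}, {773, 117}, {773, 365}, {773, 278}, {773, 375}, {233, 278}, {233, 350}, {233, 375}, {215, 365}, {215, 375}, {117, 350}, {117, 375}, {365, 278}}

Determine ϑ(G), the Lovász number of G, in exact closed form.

sqrt(13)

Vertex 964 has 6 neighbors: 976, 773, 215, 117, 365, 350.
N(117) = {665, 964, 987, 773, 350, 375}, |N(117)| = 6.
deg(350) = 6; N(350) = {665, 964, 976, 364, 233, 117}.
Vertex 215 has 6 neighbors: 964, 976, 987, 364, 365, 375.
deg(v) = 6 for all v (|V|=13); Paley(13): SR with (k,λ,μ)=(6,2,3).
Distinct eigenvalues (to 5 d.p.): [6.0, 1.30278, -2.30278].
ϑ = −N·λ_min/(λ_max−λ_min) = −13·(-sqrt(13)/2 - 1/2)/(6−(-sqrt(13)/2 - 1/2)) = sqrt(13).
ϑ(G) ≈ 3.60555128.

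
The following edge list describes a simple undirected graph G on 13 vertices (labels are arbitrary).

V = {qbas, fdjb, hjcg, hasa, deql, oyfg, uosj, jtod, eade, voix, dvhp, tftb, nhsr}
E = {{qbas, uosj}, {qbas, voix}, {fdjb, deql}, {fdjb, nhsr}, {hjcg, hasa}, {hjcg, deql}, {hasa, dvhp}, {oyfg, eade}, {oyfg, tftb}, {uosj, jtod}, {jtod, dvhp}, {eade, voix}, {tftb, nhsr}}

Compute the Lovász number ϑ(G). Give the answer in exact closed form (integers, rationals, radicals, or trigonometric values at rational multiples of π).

13*cos(pi/13)/(cos(pi/13) + 1)

N(deql) = {fdjb, hjcg}, |N(deql)| = 2.
N(uosj) = {qbas, jtod}, |N(uosj)| = 2.
deg(dvhp) = 2; N(dvhp) = {hasa, jtod}.
deg(oyfg) = 2; N(oyfg) = {eade, tftb}.
13-vertex 2-regular graph: the odd cycle C_{13}.
Distinct eigenvalues (to 3 d.p.): [2.0, 1.771, 1.136, 0.241, -0.709, -1.497, -1.942].
Lovász: ϑ = −13(-2*cos(pi/13))/(2+-(-1)*2*cos(pi/13)) = 13*cos(pi/13)/(cos(pi/13) + 1).
= 6.40416856… (decimal).
Check 6 ≤ 13*cos(pi/13)/(cos(pi/13) + 1) ≤ 7: both strict.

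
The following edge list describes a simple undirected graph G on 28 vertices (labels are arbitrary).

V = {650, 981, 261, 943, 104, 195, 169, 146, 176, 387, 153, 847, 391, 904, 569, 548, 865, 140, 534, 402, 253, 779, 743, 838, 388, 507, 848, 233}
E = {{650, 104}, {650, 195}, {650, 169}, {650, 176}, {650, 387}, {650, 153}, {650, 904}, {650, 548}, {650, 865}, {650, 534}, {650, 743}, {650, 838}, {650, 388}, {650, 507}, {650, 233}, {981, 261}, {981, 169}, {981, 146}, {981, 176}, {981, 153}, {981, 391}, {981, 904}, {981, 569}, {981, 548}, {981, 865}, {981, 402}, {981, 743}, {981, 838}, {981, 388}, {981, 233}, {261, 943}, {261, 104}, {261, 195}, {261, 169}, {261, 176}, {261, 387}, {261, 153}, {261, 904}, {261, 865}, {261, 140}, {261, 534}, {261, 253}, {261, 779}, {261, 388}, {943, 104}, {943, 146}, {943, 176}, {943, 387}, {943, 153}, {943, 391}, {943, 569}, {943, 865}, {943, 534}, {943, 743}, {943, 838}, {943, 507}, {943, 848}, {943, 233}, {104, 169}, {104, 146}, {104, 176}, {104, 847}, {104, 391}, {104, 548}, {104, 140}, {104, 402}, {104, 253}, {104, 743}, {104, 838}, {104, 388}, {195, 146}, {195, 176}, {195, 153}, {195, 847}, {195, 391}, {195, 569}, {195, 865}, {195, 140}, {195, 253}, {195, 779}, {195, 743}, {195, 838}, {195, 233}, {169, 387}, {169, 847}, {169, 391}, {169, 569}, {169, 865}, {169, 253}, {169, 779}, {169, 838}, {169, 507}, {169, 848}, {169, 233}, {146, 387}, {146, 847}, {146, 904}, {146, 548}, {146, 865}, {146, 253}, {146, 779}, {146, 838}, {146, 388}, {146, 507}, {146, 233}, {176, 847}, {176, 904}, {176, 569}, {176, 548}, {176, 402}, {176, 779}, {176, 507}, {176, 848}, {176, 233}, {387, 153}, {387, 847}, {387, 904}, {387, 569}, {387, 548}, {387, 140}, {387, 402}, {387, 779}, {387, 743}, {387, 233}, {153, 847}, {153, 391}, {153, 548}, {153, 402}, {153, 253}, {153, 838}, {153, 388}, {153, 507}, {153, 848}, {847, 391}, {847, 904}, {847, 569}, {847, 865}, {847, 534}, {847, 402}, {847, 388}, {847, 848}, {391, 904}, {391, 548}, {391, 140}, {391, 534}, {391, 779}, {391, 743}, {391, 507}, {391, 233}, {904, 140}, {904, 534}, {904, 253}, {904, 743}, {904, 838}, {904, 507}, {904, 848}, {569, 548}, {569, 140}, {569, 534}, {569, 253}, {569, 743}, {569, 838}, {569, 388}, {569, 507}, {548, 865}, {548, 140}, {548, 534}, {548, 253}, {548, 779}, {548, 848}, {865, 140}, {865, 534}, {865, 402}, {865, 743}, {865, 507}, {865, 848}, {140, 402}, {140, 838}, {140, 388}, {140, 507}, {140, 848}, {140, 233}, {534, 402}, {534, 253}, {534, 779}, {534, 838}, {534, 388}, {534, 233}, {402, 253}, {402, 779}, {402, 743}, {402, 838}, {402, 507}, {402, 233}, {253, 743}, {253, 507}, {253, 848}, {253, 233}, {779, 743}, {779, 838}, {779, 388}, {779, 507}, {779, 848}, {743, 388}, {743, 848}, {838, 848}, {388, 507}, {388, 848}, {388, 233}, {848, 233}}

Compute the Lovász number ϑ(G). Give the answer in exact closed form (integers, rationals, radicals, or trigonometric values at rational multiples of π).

N(569) = {981, 943, 195, 169, 176, 387, 847, 548, 140, 534, 253, 743, 838, 388, 507}, |N(569)| = 15.
Vertex 261 has 15 neighbors: 981, 943, 104, 195, 169, 176, 387, 153, 904, 865, 140, 534, 253, 779, 388.
deg(534) = 15; N(534) = {650, 261, 943, 847, 391, 904, 569, 548, 865, 402, 253, 779, 838, 388, 233}.
N(650) = {104, 195, 169, 176, 387, 153, 904, 548, 865, 534, 743, 838, 388, 507, 233}, |N(650)| = 15.
Regular of degree 15 on 28 vertices: Kneser-type, 2-subsets of [8].
A has 3 distinct eigenvalues ≈ [15.0, 1.0, -5.0].
Lovász (edge-transitive): ϑ = −28·(-5)/((15)−(-5)) = 7.
≈ 7.000000 (to 6 d.p.).

7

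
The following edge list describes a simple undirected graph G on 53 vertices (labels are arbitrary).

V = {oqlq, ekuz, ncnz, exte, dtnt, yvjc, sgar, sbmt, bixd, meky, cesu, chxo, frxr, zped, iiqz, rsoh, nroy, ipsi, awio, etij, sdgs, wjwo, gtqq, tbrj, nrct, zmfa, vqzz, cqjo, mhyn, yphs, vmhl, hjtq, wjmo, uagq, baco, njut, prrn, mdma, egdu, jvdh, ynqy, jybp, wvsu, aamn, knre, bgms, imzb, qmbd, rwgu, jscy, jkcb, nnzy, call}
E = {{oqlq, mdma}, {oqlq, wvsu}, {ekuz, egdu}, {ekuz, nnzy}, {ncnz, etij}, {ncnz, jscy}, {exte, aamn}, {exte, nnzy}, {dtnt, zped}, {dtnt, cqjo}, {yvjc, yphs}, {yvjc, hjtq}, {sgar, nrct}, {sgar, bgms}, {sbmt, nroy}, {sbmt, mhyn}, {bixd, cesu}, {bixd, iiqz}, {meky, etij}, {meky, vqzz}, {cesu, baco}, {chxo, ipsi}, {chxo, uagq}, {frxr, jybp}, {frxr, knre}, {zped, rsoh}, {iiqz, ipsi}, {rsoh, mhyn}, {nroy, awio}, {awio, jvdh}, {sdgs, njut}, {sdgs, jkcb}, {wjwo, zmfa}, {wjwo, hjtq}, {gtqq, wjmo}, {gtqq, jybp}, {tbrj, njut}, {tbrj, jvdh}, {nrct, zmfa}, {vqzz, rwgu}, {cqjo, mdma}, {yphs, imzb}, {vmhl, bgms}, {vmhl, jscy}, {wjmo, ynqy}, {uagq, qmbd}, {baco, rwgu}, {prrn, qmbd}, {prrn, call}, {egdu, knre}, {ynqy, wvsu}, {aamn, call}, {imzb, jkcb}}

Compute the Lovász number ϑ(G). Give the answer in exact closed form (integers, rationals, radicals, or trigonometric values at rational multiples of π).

deg(tbrj) = 2; N(tbrj) = {njut, jvdh}.
Vertex nnzy has 2 neighbors: ekuz, exte.
deg(njut) = 2; N(njut) = {sdgs, tbrj}.
Vertex cesu has 2 neighbors: bixd, baco.
2-regular, N=53; the odd cycle C_{53}.
Distinct eigenvalues (to 6 d.p.): [2.0, 1.985962, 1.944046, 1.874839, 1.779314, 1.658811, 1.515022, 1.349966, 1.165959, 0.965584, 0.751655, 0.527174, 0.295293, 0.059267, -0.177592, -0.411957, -0.64054, -0.86013, -1.067647, -1.260176, -1.435015, -1.589709, -1.722087, -1.830291, -1.912802, -1.968461, -1.996487].
Lovász: ϑ = −53(-2*cos(pi/53))/(2+-(-1)*2*cos(pi/53)) = 53*cos(pi/53)/(cos(pi/53) + 1).
≈ 26.4767 (to 4 d.p.).
Sandwich: α(G)=26 ≤ ϑ(G)=53*cos(pi/53)/(cos(pi/53) + 1) ≤ χ(Ḡ)=27 (both strict).

53*cos(pi/53)/(cos(pi/53) + 1)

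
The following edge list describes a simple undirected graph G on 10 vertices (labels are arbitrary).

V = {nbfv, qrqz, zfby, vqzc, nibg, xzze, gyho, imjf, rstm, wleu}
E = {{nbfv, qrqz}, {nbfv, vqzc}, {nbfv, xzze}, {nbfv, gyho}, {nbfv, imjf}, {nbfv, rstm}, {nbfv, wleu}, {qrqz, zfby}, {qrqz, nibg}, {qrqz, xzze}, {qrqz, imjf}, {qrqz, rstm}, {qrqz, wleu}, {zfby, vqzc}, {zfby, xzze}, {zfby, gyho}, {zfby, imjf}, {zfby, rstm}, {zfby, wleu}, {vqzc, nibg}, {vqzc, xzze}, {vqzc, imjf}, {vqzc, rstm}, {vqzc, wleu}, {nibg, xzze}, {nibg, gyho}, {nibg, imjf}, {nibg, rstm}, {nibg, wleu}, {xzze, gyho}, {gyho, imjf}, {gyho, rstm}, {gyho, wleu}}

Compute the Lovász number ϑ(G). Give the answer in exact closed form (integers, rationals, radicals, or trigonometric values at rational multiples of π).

N(vqzc) = {nbfv, zfby, nibg, xzze, imjf, rstm, wleu}, |N(vqzc)| = 7.
Vertex nbfv has 7 neighbors: qrqz, vqzc, xzze, gyho, imjf, rstm, wleu.
Vertex rstm has 6 neighbors: nbfv, qrqz, zfby, vqzc, nibg, gyho.
Vertex imjf has 6 neighbors: nbfv, qrqz, zfby, vqzc, nibg, gyho.
Complete multipartite on [4, 3, 3]: sandwich collapses at ϑ=4.
≈ 4.0000 (to 4 d.p.).
α=4, χ(Ḡ)=4; ϑ=4 lies between (collapsed).

4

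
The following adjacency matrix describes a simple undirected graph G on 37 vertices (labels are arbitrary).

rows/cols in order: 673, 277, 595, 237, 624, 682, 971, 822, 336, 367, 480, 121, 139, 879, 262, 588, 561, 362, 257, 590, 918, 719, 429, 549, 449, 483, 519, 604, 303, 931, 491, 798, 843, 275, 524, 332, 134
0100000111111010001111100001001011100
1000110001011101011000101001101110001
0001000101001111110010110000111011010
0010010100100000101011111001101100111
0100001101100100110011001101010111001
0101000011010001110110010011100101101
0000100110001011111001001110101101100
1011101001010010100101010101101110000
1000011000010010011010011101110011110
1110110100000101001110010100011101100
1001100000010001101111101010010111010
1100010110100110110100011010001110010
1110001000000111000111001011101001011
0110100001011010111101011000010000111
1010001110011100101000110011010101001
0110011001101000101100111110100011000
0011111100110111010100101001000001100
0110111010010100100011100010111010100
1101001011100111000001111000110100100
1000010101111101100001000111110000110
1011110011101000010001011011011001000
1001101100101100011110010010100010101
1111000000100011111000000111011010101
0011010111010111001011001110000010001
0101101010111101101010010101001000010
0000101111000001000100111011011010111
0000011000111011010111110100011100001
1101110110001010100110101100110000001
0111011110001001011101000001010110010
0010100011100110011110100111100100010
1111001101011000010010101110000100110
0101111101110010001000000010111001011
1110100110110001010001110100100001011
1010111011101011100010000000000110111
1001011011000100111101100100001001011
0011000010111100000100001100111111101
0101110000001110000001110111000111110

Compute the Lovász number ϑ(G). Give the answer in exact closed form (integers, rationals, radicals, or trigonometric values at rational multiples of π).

N(139) = {673, 277, 595, 971, 879, 262, 588, 590, 918, 719, 449, 519, 604, 303, 491, 275, 332, 134}, |N(139)| = 18.
deg(588) = 18; N(588) = {277, 595, 682, 971, 367, 480, 139, 561, 257, 590, 429, 549, 449, 483, 519, 303, 843, 275}.
deg(367) = 18; N(367) = {673, 277, 595, 624, 682, 822, 879, 588, 257, 590, 918, 549, 483, 931, 491, 798, 275, 524}.
Vertex 971 has 18 neighbors: 624, 822, 336, 139, 262, 588, 561, 362, 257, 719, 449, 483, 519, 303, 491, 798, 275, 524.
18-regular, N=37; strongly regular (37,18,8,9).
Distinct eigenvalues (to 3 d.p.): [18.0, 2.541, -3.541].
−37·(-sqrt(37)/2 - 1/2) / ((18)−(-sqrt(37)/2 - 1/2)) = sqrt(37) = ϑ(G).
Numerically 6.082763.

sqrt(37)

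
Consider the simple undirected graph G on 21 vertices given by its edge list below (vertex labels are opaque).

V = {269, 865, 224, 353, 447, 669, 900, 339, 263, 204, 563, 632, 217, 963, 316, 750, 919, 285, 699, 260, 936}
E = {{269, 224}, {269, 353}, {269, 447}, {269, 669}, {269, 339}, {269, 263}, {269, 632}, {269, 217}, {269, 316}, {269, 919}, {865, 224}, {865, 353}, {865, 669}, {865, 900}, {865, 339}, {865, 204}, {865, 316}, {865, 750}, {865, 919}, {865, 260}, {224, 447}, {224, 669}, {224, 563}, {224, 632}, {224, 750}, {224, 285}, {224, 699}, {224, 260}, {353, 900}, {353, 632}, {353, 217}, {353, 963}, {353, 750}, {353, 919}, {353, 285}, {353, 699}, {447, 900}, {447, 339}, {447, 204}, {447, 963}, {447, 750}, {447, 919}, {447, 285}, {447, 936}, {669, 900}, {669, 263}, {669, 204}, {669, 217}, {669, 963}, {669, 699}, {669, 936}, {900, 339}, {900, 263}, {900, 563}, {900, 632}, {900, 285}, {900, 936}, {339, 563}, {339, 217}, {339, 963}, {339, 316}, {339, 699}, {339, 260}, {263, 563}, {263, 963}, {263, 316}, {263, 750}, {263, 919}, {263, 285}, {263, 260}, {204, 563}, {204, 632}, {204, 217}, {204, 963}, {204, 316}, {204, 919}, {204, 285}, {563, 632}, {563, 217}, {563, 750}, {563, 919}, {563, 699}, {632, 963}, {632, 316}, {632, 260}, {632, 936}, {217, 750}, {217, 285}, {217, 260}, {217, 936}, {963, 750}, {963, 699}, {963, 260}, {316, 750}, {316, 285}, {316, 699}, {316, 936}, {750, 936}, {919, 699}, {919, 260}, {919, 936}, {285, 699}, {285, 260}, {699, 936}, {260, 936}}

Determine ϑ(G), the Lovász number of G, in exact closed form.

deg(632) = 10; N(632) = {269, 224, 353, 900, 204, 563, 963, 316, 260, 936}.
N(204) = {865, 447, 669, 563, 632, 217, 963, 316, 919, 285}, |N(204)| = 10.
N(447) = {269, 224, 900, 339, 204, 963, 750, 919, 285, 936}, |N(447)| = 10.
Vertex 260 has 10 neighbors: 865, 224, 339, 263, 632, 217, 963, 919, 285, 936.
Regular of degree 10 on 21 vertices: Kneser-type, 2-subsets of [7].
The 3 distinct eigenvalues: [10.0, 1.0, -4.0].
With N=21: ϑ(G) = 21·(-1*(-4))/(10−(-4)) = 6.
≈ 6.0000 (to 4 d.p.).

6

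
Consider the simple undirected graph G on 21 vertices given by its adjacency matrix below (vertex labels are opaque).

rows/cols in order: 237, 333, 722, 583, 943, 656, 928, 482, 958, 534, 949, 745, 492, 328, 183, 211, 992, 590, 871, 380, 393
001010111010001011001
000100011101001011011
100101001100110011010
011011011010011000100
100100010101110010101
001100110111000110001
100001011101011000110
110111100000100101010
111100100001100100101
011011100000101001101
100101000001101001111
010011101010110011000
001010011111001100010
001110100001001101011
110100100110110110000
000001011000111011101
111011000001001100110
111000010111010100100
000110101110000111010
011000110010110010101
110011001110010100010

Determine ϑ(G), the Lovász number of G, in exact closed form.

N(949) = {237, 583, 656, 745, 492, 183, 590, 871, 380, 393}, |N(949)| = 10.
Vertex 928 has 10 neighbors: 237, 656, 482, 958, 534, 745, 328, 183, 871, 380.
Vertex 871 has 10 neighbors: 583, 943, 928, 958, 534, 949, 211, 992, 590, 380.
Vertex 722 has 10 neighbors: 237, 583, 656, 958, 534, 492, 328, 992, 590, 380.
21-vertex 10-regular graph: Kneser K(7,2) on C(7,2)=21 vertices.
spec(A) ≈ [10.0, 1.0, -4.0] (distinct, 6 d.p.).
ϑ = −N·λ_min/(λ_max−λ_min) = −21·(-4)/(10−(-4)) = 6.
Numerically 6.000000.

6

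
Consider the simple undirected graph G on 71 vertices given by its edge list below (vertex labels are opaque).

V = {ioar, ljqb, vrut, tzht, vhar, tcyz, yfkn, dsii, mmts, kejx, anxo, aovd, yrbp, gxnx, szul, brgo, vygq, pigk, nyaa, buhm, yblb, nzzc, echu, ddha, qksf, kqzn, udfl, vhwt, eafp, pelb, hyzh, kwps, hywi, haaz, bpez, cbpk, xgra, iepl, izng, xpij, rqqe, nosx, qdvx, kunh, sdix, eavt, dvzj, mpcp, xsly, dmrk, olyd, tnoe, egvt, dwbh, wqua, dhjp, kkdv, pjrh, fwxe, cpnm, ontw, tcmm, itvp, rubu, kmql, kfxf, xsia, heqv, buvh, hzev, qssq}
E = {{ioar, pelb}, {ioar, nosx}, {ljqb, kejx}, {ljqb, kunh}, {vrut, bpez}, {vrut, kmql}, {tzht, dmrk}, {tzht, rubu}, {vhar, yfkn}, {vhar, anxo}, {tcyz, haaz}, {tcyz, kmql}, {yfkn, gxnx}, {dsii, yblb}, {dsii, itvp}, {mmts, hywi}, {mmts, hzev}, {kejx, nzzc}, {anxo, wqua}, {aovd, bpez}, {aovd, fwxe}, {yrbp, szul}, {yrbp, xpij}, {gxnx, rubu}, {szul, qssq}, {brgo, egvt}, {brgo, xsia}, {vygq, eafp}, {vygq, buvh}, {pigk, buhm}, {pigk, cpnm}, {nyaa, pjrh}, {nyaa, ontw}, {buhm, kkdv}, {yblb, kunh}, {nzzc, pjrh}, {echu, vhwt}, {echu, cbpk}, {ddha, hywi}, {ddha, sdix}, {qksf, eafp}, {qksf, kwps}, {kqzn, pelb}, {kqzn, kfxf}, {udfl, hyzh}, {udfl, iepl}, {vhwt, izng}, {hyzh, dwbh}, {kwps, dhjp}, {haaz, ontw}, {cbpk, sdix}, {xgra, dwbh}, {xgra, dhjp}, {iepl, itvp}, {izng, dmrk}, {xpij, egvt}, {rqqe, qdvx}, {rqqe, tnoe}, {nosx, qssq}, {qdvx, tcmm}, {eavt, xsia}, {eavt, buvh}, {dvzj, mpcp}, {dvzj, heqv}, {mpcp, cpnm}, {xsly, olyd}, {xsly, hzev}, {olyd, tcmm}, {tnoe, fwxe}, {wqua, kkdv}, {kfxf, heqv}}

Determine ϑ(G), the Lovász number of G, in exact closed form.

71*cos(pi/71)/(cos(pi/71) + 1)

Vertex dmrk has 2 neighbors: tzht, izng.
Vertex buvh has 2 neighbors: vygq, eavt.
Vertex cpnm has 2 neighbors: pigk, mpcp.
Vertex eafp has 2 neighbors: vygq, qksf.
deg(v) = 2 for all v (|V|=71); a single 71-cycle (edge-transitive).
spec(A) ≈ [2.0, 1.9922, 1.9688, 1.9299, 1.876, 1.8074, 1.7246, 1.6284, 1.5194, 1.3985, 1.2666, 1.1249, 0.9743, 0.8162, 0.6516, 0.4819, 0.3085, 0.1326, -0.0442, -0.2208, -0.3956, -0.5673, -0.7346, -0.8961, -1.0507, -1.1969, -1.3339, -1.4604, -1.5754, -1.6781, -1.7677, -1.8435, -1.9048, -1.9513, -1.9824, -1.998] (distinct, 4 d.p.).
Lovász (edge-transitive): ϑ = −71·(-2*cos(pi/71))/((2)−(-2*cos(pi/71))) = 71*cos(pi/71)/(cos(pi/71) + 1).
Numerically 35.482618.
Check 35 ≤ 71*cos(pi/71)/(cos(pi/71) + 1) ≤ 36: both strict.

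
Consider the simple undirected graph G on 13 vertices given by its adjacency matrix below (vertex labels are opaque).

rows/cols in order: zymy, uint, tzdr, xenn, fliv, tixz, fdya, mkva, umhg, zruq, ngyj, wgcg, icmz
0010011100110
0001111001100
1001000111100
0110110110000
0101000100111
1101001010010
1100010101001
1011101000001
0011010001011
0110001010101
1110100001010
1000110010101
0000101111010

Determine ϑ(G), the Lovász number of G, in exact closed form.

N(fliv) = {uint, xenn, mkva, ngyj, wgcg, icmz}, |N(fliv)| = 6.
N(xenn) = {uint, tzdr, fliv, tixz, mkva, umhg}, |N(xenn)| = 6.
N(mkva) = {zymy, tzdr, xenn, fliv, fdya, icmz}, |N(mkva)| = 6.
deg(icmz) = 6; N(icmz) = {fliv, fdya, mkva, umhg, zruq, wgcg}.
Every vertex has degree 6 (N=13); SR(13,6,2,3) — a Paley graph.
The 3 distinct eigenvalues: [6.0, 1.302776, -2.302776].
ϑ = −N·λ_min/(λ_max−λ_min) = −13·(-sqrt(13)/2 - 1/2)/(6−(-sqrt(13)/2 - 1/2)) = sqrt(13).
≈ 3.60555 (to 5 d.p.).

sqrt(13)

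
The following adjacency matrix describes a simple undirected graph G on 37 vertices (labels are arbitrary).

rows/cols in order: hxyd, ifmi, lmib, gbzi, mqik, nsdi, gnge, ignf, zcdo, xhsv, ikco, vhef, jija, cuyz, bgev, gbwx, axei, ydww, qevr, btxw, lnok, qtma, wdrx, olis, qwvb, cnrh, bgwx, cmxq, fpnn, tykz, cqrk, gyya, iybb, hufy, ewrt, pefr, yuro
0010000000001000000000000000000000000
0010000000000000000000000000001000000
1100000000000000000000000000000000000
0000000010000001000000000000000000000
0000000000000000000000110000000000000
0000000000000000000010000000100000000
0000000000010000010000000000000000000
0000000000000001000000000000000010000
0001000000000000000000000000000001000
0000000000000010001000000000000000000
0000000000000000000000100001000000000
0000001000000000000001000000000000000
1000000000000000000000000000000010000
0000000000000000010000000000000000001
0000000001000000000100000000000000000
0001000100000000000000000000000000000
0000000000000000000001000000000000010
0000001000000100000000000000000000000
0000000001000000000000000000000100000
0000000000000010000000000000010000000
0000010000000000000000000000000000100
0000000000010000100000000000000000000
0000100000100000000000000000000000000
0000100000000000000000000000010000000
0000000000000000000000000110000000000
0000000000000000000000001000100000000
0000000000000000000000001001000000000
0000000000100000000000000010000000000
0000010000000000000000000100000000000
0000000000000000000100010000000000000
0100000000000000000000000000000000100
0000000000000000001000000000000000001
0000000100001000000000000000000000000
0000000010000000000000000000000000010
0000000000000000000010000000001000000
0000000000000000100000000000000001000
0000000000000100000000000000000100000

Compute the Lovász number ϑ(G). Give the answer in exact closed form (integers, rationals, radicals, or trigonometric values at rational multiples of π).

37*cos(pi/37)/(cos(pi/37) + 1)

N(fpnn) = {nsdi, cnrh}, |N(fpnn)| = 2.
Vertex qtma has 2 neighbors: vhef, axei.
N(zcdo) = {gbzi, hufy}, |N(zcdo)| = 2.
Vertex lnok has 2 neighbors: nsdi, ewrt.
Regular of degree 2 on 37 vertices: the odd cycle C_{37}.
A has 19 distinct eigenvalues ≈ [2.0, 1.9712, 1.8858, 1.746, 1.5561, 1.3213, 1.0486, 0.7457, 0.4214, 0.0849, -0.254, -0.5856, -0.9004, -1.1893, -1.4439, -1.657, -1.8225, -1.9355, -1.9928].
Lovász (edge-transitive): ϑ = −37·(-2*cos(pi/37))/((2)−(-2*cos(pi/37))) = 37*cos(pi/37)/(cos(pi/37) + 1).
= 18.466617… (decimal).
α=18, χ(Ḡ)=19; ϑ=37*cos(pi/37)/(cos(pi/37) + 1) lies between (both strict).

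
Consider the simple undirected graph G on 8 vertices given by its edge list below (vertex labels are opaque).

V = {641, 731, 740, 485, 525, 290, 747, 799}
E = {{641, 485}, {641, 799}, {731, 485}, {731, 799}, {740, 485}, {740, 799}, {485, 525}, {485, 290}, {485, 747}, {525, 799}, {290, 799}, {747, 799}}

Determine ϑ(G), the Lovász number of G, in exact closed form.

6

Vertex 731 has 2 neighbors: 485, 799.
deg(747) = 2; N(747) = {485, 799}.
deg(290) = 2; N(290) = {485, 799}.
deg(641) = 2; N(641) = {485, 799}.
Complete 2-partite, parts [6, 2]: perfect, ϑ = α = 6.
≈ 6.00000000 (to 8 d.p.).
Lovász sandwich 6 ≤ 6 ≤ 6: collapsed.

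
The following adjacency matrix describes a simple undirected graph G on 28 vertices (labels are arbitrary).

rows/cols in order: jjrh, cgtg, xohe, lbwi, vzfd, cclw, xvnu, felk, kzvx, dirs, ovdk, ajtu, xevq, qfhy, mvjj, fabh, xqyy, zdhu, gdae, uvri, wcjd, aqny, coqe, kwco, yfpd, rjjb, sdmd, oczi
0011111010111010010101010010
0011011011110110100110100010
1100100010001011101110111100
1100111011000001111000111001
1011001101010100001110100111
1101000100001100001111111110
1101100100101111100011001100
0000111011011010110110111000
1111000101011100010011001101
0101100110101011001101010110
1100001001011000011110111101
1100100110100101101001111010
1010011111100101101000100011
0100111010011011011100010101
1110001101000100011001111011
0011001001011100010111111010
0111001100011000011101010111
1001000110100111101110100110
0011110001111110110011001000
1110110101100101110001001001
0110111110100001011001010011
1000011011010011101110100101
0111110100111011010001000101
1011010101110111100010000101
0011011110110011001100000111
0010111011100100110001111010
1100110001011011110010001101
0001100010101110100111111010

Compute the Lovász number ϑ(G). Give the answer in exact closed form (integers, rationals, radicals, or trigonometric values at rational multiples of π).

Vertex ovdk has 15 neighbors: jjrh, cgtg, xvnu, dirs, ajtu, xevq, zdhu, gdae, uvri, wcjd, coqe, kwco, yfpd, rjjb, oczi.
deg(ajtu) = 15; N(ajtu) = {jjrh, cgtg, vzfd, felk, kzvx, ovdk, qfhy, fabh, xqyy, gdae, aqny, coqe, kwco, yfpd, sdmd}.
Vertex gdae has 15 neighbors: xohe, lbwi, vzfd, cclw, dirs, ovdk, ajtu, xevq, qfhy, mvjj, xqyy, zdhu, wcjd, aqny, yfpd.
Vertex fabh has 15 neighbors: xohe, lbwi, xvnu, dirs, ajtu, xevq, qfhy, zdhu, uvri, wcjd, aqny, coqe, kwco, yfpd, sdmd.
28-vertex 15-regular graph: Kneser-type, 2-subsets of [8].
Distinct eigenvalues (to 4 d.p.): [15.0, 1.0, -5.0].
Lovász: ϑ = −28(-5)/(15+-1*(-5)) = 7.
≈ 7.000000000 (to 9 d.p.).

7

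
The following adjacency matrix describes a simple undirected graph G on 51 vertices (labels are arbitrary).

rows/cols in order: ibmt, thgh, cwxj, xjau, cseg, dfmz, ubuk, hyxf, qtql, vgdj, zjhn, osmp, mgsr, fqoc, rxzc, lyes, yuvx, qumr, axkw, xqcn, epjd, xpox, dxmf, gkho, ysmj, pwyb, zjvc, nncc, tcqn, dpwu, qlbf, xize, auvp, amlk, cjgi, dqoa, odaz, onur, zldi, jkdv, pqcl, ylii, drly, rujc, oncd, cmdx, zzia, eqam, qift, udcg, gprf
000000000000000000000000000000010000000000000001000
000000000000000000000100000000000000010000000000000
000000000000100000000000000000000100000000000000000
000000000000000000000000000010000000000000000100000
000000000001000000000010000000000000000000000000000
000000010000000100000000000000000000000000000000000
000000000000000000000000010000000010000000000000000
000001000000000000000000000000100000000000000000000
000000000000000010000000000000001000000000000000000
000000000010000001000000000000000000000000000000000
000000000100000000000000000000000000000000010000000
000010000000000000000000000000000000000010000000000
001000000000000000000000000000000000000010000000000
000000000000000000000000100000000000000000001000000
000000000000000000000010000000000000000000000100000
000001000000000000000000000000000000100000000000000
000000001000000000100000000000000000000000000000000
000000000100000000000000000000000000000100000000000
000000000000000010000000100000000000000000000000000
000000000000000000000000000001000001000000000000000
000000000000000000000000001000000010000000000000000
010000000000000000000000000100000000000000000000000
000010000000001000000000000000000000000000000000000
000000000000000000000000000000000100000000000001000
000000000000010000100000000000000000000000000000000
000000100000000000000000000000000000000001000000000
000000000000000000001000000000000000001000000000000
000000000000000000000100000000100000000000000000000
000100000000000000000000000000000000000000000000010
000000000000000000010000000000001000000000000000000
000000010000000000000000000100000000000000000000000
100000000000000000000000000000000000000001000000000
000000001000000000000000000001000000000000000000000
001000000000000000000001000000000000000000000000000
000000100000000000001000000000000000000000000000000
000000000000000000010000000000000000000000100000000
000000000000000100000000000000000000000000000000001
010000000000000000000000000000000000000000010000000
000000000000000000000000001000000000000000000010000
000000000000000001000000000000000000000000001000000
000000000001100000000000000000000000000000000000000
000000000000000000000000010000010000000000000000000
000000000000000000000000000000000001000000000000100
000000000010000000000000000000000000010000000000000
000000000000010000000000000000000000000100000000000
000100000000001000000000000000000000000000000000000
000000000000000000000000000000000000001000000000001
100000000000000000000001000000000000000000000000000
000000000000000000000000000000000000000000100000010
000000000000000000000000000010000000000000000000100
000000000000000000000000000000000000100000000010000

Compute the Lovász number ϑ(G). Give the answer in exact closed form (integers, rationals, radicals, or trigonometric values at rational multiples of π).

deg(qlbf) = 2; N(qlbf) = {hyxf, nncc}.
Vertex rxzc has 2 neighbors: dxmf, cmdx.
deg(vgdj) = 2; N(vgdj) = {zjhn, qumr}.
N(oncd) = {fqoc, jkdv}, |N(oncd)| = 2.
G on 51 vertices is 2-regular; connected 2-regular on 51 ⇒ C_{51}.
The 26 distinct eigenvalues: [2.0, 1.985, 1.94, 1.865, 1.762, 1.632, 1.478, 1.301, 1.105, 0.891, 0.665, 0.428, 0.185, -0.062, -0.307, -0.547, -0.78, -1.0, -1.205, -1.392, -1.558, -1.7, -1.817, -1.906, -1.966, -1.996].
With N=51: ϑ(G) = 51·(-(-1)*2*cos(pi/51))/(2−(-2*cos(pi/51))) = 51*cos(pi/51)/(cos(pi/51) + 1).
Numerically 25.475794486.
Lovász sandwich 25 ≤ 51*cos(pi/51)/(cos(pi/51) + 1) ≤ 26: both strict.

51*cos(pi/51)/(cos(pi/51) + 1)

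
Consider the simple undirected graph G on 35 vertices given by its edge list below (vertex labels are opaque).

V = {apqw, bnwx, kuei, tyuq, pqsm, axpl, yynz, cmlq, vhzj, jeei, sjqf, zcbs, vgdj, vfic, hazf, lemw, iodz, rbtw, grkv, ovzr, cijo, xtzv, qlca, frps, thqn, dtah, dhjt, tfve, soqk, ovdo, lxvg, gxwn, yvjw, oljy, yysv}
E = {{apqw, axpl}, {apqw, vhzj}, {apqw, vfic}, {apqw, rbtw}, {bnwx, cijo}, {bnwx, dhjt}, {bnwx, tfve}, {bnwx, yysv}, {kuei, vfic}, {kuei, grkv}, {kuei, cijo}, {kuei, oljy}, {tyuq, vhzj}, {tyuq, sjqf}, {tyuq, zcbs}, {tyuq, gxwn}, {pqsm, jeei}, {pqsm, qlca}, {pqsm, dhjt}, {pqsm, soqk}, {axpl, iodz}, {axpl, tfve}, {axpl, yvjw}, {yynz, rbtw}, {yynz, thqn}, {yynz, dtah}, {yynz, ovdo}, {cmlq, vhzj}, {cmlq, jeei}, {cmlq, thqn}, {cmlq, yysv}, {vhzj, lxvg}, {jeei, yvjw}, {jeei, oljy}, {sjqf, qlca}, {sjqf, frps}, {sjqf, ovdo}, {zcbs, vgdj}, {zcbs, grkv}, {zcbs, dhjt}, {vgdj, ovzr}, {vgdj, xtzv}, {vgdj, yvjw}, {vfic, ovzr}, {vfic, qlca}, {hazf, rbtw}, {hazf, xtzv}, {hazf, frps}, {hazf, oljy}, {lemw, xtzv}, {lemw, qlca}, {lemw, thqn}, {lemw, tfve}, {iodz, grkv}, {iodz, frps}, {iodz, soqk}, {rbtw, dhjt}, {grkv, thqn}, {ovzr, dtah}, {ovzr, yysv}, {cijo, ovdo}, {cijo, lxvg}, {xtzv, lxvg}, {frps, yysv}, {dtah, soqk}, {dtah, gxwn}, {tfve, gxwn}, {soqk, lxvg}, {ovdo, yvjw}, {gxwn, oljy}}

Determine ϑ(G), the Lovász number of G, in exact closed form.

15

N(iodz) = {axpl, grkv, frps, soqk}, |N(iodz)| = 4.
deg(vgdj) = 4; N(vgdj) = {zcbs, ovzr, xtzv, yvjw}.
N(lemw) = {xtzv, qlca, thqn, tfve}, |N(lemw)| = 4.
N(dhjt) = {bnwx, pqsm, zcbs, rbtw}, |N(dhjt)| = 4.
35-vertex 4-regular graph: Kneser K(7,3) on C(7,3)=35 vertices.
The 4 distinct eigenvalues: [4.0, 2.0, -1.0, -3.0].
λ_max=4, λ_min=-3; ϑ = −35·λ_min/(λ_max−λ_min) = 15.
≈ 15.00000000 (to 8 d.p.).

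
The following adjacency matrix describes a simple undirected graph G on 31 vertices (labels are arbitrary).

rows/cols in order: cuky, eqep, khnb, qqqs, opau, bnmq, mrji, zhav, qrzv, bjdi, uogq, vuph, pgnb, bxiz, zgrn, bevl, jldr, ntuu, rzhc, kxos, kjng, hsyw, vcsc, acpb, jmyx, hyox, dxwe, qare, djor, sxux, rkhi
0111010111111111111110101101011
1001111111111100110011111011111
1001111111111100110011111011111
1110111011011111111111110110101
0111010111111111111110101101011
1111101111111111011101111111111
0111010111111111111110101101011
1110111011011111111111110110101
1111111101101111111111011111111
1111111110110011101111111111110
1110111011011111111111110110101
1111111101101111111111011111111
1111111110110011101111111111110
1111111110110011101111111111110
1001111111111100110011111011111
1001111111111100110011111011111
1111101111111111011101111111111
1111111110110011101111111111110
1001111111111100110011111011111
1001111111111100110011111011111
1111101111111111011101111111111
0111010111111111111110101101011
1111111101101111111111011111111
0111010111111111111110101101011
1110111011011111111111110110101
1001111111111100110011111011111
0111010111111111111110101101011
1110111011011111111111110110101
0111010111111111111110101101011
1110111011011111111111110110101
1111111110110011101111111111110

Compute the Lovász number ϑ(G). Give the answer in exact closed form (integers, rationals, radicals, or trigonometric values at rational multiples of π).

7

Vertex opau has 24 neighbors: eqep, khnb, qqqs, bnmq, zhav, qrzv, bjdi, uogq, vuph, pgnb, bxiz, zgrn, bevl, jldr, ntuu, rzhc, kxos, kjng, vcsc, jmyx, hyox, qare, sxux, rkhi.
Vertex khnb has 24 neighbors: cuky, qqqs, opau, bnmq, mrji, zhav, qrzv, bjdi, uogq, vuph, pgnb, bxiz, jldr, ntuu, kjng, hsyw, vcsc, acpb, jmyx, dxwe, qare, djor, sxux, rkhi.
Vertex djor has 24 neighbors: eqep, khnb, qqqs, bnmq, zhav, qrzv, bjdi, uogq, vuph, pgnb, bxiz, zgrn, bevl, jldr, ntuu, rzhc, kxos, kjng, vcsc, jmyx, hyox, qare, sxux, rkhi.
Vertex qrzv has 28 neighbors: cuky, eqep, khnb, qqqs, opau, bnmq, mrji, zhav, bjdi, uogq, pgnb, bxiz, zgrn, bevl, jldr, ntuu, rzhc, kxos, kjng, hsyw, acpb, jmyx, hyox, dxwe, qare, djor, sxux, rkhi.
Complete multipartite on [7, 7, 6, 5, 3, 3]: sandwich collapses at ϑ=7.
≈ 7.0000 (to 4 d.p.).
7 ≤ 7 ≤ 7: collapsed.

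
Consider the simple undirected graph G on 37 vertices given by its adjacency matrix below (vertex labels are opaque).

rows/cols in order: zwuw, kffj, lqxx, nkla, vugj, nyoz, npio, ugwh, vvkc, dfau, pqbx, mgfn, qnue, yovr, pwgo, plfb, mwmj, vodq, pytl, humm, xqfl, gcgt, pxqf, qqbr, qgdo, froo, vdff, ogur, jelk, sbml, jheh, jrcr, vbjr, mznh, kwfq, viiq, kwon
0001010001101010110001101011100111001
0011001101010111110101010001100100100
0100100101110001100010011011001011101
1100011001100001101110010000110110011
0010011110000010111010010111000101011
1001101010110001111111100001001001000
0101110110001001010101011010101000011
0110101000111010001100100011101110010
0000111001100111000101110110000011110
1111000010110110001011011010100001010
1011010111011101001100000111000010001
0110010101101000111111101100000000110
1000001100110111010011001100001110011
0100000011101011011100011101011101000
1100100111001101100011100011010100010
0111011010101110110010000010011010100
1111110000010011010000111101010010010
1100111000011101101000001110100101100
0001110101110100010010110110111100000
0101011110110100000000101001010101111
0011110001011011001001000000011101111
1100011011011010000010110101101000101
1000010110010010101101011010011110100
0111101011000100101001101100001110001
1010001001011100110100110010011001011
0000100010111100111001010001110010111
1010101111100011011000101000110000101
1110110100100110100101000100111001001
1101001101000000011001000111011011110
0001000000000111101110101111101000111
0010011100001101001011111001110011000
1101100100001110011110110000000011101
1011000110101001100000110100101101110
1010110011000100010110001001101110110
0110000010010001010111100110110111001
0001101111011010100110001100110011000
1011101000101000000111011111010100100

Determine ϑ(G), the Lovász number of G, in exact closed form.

N(zwuw) = {nkla, nyoz, dfau, pqbx, qnue, pwgo, mwmj, vodq, gcgt, pxqf, qgdo, vdff, ogur, jelk, jrcr, vbjr, mznh, kwon}, |N(zwuw)| = 18.
deg(lqxx) = 18; N(lqxx) = {kffj, vugj, ugwh, dfau, pqbx, mgfn, plfb, mwmj, xqfl, qqbr, qgdo, vdff, ogur, jheh, vbjr, mznh, kwfq, kwon}.
Vertex mgfn has 18 neighbors: kffj, lqxx, nyoz, ugwh, dfau, pqbx, qnue, mwmj, vodq, pytl, humm, xqfl, gcgt, pxqf, qgdo, froo, kwfq, viiq.
Vertex ugwh has 18 neighbors: kffj, lqxx, vugj, npio, pqbx, mgfn, qnue, pwgo, pytl, humm, pxqf, vdff, ogur, jelk, jheh, jrcr, vbjr, viiq.
deg(v) = 18 for all v (|V|=37); Paley(37): SR with (k,λ,μ)=(18,8,9).
The 3 distinct eigenvalues: [18.0, 2.5414, -3.5414].
−37·(-sqrt(37)/2 - 1/2) / ((18)−(-sqrt(37)/2 - 1/2)) = sqrt(37) = ϑ(G).
ϑ(G) ≈ 6.08276253.

sqrt(37)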